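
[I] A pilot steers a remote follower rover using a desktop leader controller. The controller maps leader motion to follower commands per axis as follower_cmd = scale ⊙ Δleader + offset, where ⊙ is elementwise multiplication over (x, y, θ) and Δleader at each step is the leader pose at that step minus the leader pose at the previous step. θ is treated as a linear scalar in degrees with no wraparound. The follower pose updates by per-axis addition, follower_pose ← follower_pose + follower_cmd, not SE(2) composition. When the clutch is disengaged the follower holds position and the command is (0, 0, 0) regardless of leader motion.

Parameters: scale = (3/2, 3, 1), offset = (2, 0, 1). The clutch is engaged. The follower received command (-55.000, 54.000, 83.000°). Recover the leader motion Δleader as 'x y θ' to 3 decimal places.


axis x: (-55.000 − 2) / (3/2) = -38.000
axis y: (54.000 − 0) / (3) = 18.000
axis θ: (83.000 − 1) / (1) = 82.000

-38.000 18.000 82.000


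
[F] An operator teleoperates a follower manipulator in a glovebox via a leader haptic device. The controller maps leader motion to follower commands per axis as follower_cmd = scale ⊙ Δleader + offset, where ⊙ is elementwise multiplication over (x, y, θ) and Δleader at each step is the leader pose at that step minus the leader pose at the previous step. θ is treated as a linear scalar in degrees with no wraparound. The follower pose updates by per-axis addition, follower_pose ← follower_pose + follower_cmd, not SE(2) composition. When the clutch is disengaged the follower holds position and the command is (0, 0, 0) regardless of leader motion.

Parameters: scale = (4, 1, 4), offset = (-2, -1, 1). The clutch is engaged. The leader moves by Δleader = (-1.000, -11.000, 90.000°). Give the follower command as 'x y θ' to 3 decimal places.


axis x: 4·-1.000 + -2 = -6.000
axis y: 1·-11.000 + -1 = -12.000
axis θ: 4·90.000 + 1 = 361.000

-6.000 -12.000 361.000


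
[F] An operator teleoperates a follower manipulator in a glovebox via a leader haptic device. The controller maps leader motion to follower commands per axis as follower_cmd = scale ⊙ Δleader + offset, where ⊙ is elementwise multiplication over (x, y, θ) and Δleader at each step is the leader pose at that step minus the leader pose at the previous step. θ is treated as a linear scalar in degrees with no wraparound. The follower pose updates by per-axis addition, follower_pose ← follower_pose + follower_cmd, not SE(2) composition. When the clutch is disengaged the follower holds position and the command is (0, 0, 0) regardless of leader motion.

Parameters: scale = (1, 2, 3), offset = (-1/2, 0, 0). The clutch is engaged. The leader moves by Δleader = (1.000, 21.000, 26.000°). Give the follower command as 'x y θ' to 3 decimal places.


axis x: 1·1.000 + -1/2 = 0.500
axis y: 2·21.000 + 0 = 42.000
axis θ: 3·26.000 + 0 = 78.000

0.500 42.000 78.000


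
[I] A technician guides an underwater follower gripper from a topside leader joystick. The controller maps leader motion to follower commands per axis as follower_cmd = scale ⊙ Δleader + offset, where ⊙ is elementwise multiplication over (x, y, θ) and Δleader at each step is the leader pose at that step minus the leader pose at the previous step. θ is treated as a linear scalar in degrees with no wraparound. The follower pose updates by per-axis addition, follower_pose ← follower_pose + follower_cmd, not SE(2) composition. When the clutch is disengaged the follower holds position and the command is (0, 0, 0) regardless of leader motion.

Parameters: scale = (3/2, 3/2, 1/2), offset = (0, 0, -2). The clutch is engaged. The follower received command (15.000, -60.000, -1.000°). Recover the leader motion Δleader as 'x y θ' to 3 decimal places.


axis x: (15.000 − 0) / (3/2) = 10.000
axis y: (-60.000 − 0) / (3/2) = -40.000
axis θ: (-1.000 − -2) / (1/2) = 2.000

10.000 -40.000 2.000


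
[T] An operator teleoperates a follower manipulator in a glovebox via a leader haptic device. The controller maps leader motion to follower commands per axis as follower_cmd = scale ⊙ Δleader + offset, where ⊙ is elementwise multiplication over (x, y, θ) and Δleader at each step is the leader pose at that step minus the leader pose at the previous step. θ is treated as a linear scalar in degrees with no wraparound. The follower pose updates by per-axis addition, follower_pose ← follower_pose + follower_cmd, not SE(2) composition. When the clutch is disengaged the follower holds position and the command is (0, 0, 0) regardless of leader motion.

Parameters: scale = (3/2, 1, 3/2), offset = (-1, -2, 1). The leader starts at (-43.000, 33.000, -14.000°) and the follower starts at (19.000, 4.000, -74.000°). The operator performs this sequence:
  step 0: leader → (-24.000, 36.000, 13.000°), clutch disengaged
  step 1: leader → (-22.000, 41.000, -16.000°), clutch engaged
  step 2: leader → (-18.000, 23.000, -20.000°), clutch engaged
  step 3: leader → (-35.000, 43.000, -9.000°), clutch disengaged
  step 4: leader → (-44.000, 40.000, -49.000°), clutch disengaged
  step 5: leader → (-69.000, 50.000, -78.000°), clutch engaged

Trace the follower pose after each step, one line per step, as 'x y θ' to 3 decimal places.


step 0: Δleader=(19.000, 3.000, 27.000°), disengaged; cmd=(0,0,0) → follower holds at (19.000, 4.000, -74.000°)
step 1: Δleader=(2.000, 5.000, -29.000°), engaged; cmd=(2.000, 3.000, -42.500°) → follower=(21.000, 7.000, -116.500°)
step 2: Δleader=(4.000, -18.000, -4.000°), engaged; cmd=(5.000, -20.000, -5.000°) → follower=(26.000, -13.000, -121.500°)
step 3: Δleader=(-17.000, 20.000, 11.000°), disengaged; cmd=(0,0,0) → follower holds at (26.000, -13.000, -121.500°)
step 4: Δleader=(-9.000, -3.000, -40.000°), disengaged; cmd=(0,0,0) → follower holds at (26.000, -13.000, -121.500°)
step 5: Δleader=(-25.000, 10.000, -29.000°), engaged; cmd=(-38.500, 8.000, -42.500°) → follower=(-12.500, -5.000, -164.000°)

19.000 4.000 -74.000
21.000 7.000 -116.500
26.000 -13.000 -121.500
26.000 -13.000 -121.500
26.000 -13.000 -121.500
-12.500 -5.000 -164.000


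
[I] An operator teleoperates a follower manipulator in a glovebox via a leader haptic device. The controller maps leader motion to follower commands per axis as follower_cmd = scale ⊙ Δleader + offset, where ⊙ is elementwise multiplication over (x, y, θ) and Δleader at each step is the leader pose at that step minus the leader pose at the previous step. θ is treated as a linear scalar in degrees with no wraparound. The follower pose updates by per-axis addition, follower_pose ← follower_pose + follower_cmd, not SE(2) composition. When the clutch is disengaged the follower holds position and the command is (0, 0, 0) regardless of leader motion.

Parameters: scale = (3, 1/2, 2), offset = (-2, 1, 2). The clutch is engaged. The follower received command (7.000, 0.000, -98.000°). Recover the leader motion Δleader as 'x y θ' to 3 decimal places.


axis x: (7.000 − -2) / (3) = 3.000
axis y: (0.000 − 1) / (1/2) = -2.000
axis θ: (-98.000 − 2) / (2) = -50.000

3.000 -2.000 -50.000


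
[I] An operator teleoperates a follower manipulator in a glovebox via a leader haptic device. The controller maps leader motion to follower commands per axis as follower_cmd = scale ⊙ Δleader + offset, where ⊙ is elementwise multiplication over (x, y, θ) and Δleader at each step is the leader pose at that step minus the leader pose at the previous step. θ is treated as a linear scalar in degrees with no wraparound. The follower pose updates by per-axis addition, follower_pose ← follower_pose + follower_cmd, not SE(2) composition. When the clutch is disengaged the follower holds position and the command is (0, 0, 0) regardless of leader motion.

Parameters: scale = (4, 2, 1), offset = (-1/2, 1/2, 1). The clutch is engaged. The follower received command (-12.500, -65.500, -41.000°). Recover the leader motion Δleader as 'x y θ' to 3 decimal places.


-3.000 -33.000 -42.000

axis x: (-12.500 − -1/2) / (4) = -3.000
axis y: (-65.500 − 1/2) / (2) = -33.000
axis θ: (-41.000 − 1) / (1) = -42.000


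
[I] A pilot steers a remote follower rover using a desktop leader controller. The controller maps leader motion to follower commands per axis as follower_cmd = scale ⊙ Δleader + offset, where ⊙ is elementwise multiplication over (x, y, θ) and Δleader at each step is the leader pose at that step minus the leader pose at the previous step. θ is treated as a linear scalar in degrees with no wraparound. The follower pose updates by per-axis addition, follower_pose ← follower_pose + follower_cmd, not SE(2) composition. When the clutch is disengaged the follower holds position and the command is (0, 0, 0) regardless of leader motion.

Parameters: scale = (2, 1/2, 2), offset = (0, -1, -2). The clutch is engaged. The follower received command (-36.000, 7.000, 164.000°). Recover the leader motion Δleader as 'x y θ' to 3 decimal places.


-18.000 16.000 83.000

axis x: (-36.000 − 0) / (2) = -18.000
axis y: (7.000 − -1) / (1/2) = 16.000
axis θ: (164.000 − -2) / (2) = 83.000


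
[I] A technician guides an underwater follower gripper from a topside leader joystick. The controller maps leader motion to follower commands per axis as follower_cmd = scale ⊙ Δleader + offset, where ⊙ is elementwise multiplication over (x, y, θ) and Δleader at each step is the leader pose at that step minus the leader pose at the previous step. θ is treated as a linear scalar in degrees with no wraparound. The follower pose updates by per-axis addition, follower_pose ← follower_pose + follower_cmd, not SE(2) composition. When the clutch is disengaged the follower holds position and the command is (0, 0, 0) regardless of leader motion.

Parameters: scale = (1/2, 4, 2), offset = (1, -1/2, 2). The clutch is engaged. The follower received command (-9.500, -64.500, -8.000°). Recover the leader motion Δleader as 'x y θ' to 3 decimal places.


axis x: (-9.500 − 1) / (1/2) = -21.000
axis y: (-64.500 − -1/2) / (4) = -16.000
axis θ: (-8.000 − 2) / (2) = -5.000

-21.000 -16.000 -5.000


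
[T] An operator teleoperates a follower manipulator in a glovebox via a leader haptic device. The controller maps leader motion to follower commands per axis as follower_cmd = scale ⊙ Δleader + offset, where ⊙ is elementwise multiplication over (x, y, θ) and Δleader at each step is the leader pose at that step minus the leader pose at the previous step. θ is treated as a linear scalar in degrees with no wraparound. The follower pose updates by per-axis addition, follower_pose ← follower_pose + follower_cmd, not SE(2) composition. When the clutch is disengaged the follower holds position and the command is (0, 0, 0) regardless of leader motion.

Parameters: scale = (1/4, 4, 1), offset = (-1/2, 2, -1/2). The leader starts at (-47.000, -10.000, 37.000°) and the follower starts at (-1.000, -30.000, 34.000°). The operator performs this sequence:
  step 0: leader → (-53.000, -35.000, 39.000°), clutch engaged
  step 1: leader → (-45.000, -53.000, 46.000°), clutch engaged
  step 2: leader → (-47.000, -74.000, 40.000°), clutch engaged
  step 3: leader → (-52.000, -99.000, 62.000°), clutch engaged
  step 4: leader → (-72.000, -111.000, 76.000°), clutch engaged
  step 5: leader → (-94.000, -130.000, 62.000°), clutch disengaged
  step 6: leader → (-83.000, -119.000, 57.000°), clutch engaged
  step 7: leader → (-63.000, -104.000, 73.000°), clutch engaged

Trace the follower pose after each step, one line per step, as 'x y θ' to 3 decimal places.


step 0: Δleader=(-6.000, -25.000, 2.000°), engaged; cmd=(-2.000, -98.000, 1.500°) → follower=(-3.000, -128.000, 35.500°)
step 1: Δleader=(8.000, -18.000, 7.000°), engaged; cmd=(1.500, -70.000, 6.500°) → follower=(-1.500, -198.000, 42.000°)
step 2: Δleader=(-2.000, -21.000, -6.000°), engaged; cmd=(-1.000, -82.000, -6.500°) → follower=(-2.500, -280.000, 35.500°)
step 3: Δleader=(-5.000, -25.000, 22.000°), engaged; cmd=(-1.750, -98.000, 21.500°) → follower=(-4.250, -378.000, 57.000°)
step 4: Δleader=(-20.000, -12.000, 14.000°), engaged; cmd=(-5.500, -46.000, 13.500°) → follower=(-9.750, -424.000, 70.500°)
step 5: Δleader=(-22.000, -19.000, -14.000°), disengaged; cmd=(0,0,0) → follower holds at (-9.750, -424.000, 70.500°)
step 6: Δleader=(11.000, 11.000, -5.000°), engaged; cmd=(2.250, 46.000, -5.500°) → follower=(-7.500, -378.000, 65.000°)
step 7: Δleader=(20.000, 15.000, 16.000°), engaged; cmd=(4.500, 62.000, 15.500°) → follower=(-3.000, -316.000, 80.500°)

-3.000 -128.000 35.500
-1.500 -198.000 42.000
-2.500 -280.000 35.500
-4.250 -378.000 57.000
-9.750 -424.000 70.500
-9.750 -424.000 70.500
-7.500 -378.000 65.000
-3.000 -316.000 80.500


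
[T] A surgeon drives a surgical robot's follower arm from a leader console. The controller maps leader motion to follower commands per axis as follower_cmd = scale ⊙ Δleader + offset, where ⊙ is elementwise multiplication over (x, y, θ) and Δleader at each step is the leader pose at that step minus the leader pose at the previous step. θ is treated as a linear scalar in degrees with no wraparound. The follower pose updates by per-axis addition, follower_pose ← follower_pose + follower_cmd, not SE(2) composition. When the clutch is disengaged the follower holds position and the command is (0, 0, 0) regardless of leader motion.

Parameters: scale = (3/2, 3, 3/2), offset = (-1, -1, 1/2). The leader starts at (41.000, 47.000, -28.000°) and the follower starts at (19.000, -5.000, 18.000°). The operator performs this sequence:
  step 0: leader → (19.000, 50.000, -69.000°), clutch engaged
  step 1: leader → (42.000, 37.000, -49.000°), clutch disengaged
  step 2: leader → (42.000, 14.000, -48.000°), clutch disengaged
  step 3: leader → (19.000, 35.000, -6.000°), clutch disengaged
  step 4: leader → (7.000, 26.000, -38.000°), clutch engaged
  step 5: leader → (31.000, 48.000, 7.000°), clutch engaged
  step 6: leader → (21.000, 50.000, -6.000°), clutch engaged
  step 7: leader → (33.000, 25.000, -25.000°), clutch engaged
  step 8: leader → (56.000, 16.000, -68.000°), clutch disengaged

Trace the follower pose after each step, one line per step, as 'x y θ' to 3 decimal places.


-15.000 3.000 -43.000
-15.000 3.000 -43.000
-15.000 3.000 -43.000
-15.000 3.000 -43.000
-34.000 -25.000 -90.500
1.000 40.000 -22.500
-15.000 45.000 -41.500
2.000 -31.000 -69.500
2.000 -31.000 -69.500

step 0: Δleader=(-22.000, 3.000, -41.000°), engaged; cmd=(-34.000, 8.000, -61.000°) → follower=(-15.000, 3.000, -43.000°)
step 1: Δleader=(23.000, -13.000, 20.000°), disengaged; cmd=(0,0,0) → follower holds at (-15.000, 3.000, -43.000°)
step 2: Δleader=(0.000, -23.000, 1.000°), disengaged; cmd=(0,0,0) → follower holds at (-15.000, 3.000, -43.000°)
step 3: Δleader=(-23.000, 21.000, 42.000°), disengaged; cmd=(0,0,0) → follower holds at (-15.000, 3.000, -43.000°)
step 4: Δleader=(-12.000, -9.000, -32.000°), engaged; cmd=(-19.000, -28.000, -47.500°) → follower=(-34.000, -25.000, -90.500°)
step 5: Δleader=(24.000, 22.000, 45.000°), engaged; cmd=(35.000, 65.000, 68.000°) → follower=(1.000, 40.000, -22.500°)
step 6: Δleader=(-10.000, 2.000, -13.000°), engaged; cmd=(-16.000, 5.000, -19.000°) → follower=(-15.000, 45.000, -41.500°)
step 7: Δleader=(12.000, -25.000, -19.000°), engaged; cmd=(17.000, -76.000, -28.000°) → follower=(2.000, -31.000, -69.500°)
step 8: Δleader=(23.000, -9.000, -43.000°), disengaged; cmd=(0,0,0) → follower holds at (2.000, -31.000, -69.500°)


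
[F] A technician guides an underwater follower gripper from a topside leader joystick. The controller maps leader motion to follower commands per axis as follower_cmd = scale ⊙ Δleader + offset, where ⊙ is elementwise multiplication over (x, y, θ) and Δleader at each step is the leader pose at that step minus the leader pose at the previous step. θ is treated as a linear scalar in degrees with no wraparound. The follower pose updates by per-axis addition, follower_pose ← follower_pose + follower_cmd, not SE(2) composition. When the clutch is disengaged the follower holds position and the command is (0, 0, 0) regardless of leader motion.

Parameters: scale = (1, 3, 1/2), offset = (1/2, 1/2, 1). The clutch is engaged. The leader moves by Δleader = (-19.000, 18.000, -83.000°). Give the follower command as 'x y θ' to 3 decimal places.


-18.500 54.500 -40.500

axis x: 1·-19.000 + 1/2 = -18.500
axis y: 3·18.000 + 1/2 = 54.500
axis θ: 1/2·-83.000 + 1 = -40.500


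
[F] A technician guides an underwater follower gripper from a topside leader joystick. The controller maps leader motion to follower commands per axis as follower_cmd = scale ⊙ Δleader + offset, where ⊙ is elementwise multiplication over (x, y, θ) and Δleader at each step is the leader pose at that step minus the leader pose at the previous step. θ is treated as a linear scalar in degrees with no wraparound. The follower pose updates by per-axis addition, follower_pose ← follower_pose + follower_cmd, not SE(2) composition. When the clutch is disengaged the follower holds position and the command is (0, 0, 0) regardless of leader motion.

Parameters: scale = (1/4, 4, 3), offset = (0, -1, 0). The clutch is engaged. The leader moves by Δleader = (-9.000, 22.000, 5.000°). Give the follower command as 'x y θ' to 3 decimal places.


-2.250 87.000 15.000

axis x: 1/4·-9.000 + 0 = -2.250
axis y: 4·22.000 + -1 = 87.000
axis θ: 3·5.000 + 0 = 15.000


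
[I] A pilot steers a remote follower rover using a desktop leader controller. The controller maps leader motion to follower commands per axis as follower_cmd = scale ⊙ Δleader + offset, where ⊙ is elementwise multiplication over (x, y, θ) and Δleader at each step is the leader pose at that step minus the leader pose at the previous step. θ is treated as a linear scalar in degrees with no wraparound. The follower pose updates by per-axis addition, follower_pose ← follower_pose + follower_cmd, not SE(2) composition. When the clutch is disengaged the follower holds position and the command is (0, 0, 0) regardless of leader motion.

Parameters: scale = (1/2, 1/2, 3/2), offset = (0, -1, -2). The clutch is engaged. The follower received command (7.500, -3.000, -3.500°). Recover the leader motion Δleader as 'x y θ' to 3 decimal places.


15.000 -4.000 -1.000

axis x: (7.500 − 0) / (1/2) = 15.000
axis y: (-3.000 − -1) / (1/2) = -4.000
axis θ: (-3.500 − -2) / (3/2) = -1.000


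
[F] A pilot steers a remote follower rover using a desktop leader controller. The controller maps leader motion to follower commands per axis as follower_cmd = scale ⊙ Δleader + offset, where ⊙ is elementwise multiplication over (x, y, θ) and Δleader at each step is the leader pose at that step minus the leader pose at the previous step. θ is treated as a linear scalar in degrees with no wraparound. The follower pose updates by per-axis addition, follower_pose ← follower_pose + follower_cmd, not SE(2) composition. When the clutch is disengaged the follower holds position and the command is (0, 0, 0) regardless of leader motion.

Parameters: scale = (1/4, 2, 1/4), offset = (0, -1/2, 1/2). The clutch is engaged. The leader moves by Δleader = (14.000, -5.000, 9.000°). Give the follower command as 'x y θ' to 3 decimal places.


3.500 -10.500 2.750

axis x: 1/4·14.000 + 0 = 3.500
axis y: 2·-5.000 + -1/2 = -10.500
axis θ: 1/4·9.000 + 1/2 = 2.750


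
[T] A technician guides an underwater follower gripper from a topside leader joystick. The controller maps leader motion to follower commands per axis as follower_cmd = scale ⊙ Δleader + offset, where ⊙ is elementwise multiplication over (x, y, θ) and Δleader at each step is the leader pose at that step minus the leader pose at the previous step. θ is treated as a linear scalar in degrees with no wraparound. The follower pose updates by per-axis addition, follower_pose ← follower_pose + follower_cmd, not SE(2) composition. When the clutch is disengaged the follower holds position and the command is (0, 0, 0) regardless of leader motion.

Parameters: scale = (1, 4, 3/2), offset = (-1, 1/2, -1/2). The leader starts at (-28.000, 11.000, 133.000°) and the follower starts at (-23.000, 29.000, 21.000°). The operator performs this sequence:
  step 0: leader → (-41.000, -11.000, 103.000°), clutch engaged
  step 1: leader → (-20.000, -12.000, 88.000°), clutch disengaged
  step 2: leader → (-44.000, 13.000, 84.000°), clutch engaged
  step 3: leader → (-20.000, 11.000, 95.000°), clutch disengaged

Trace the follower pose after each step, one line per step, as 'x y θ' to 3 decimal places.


-37.000 -58.500 -24.500
-37.000 -58.500 -24.500
-62.000 42.000 -31.000
-62.000 42.000 -31.000

step 0: Δleader=(-13.000, -22.000, -30.000°), engaged; cmd=(-14.000, -87.500, -45.500°) → follower=(-37.000, -58.500, -24.500°)
step 1: Δleader=(21.000, -1.000, -15.000°), disengaged; cmd=(0,0,0) → follower holds at (-37.000, -58.500, -24.500°)
step 2: Δleader=(-24.000, 25.000, -4.000°), engaged; cmd=(-25.000, 100.500, -6.500°) → follower=(-62.000, 42.000, -31.000°)
step 3: Δleader=(24.000, -2.000, 11.000°), disengaged; cmd=(0,0,0) → follower holds at (-62.000, 42.000, -31.000°)


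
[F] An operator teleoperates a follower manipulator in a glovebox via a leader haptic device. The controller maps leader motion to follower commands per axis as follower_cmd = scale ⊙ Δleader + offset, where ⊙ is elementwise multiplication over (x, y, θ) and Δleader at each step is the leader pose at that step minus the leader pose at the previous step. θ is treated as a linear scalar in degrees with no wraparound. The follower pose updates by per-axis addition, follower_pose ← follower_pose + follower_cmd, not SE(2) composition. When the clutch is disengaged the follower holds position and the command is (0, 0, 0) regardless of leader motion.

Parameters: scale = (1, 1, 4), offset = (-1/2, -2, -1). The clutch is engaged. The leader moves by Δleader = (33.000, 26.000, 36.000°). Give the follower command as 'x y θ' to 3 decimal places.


axis x: 1·33.000 + -1/2 = 32.500
axis y: 1·26.000 + -2 = 24.000
axis θ: 4·36.000 + -1 = 143.000

32.500 24.000 143.000


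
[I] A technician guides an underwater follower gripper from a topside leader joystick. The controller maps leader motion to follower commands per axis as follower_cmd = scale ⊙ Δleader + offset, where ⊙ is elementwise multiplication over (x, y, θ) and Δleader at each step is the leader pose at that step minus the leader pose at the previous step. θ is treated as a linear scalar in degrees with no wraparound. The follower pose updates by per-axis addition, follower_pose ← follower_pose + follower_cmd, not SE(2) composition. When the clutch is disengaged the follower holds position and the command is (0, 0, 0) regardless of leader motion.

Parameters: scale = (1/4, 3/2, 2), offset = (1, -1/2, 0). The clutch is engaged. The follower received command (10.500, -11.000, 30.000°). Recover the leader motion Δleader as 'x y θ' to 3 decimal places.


38.000 -7.000 15.000

axis x: (10.500 − 1) / (1/4) = 38.000
axis y: (-11.000 − -1/2) / (3/2) = -7.000
axis θ: (30.000 − 0) / (2) = 15.000


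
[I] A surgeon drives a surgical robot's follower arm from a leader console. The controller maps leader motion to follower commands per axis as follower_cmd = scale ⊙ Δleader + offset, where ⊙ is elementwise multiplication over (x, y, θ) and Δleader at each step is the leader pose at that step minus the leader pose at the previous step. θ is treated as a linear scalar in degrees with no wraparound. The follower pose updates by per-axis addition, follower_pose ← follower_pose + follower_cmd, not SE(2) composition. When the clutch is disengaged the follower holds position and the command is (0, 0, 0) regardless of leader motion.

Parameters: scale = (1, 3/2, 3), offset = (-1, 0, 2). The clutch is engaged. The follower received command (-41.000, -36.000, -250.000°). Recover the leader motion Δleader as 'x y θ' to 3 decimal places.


axis x: (-41.000 − -1) / (1) = -40.000
axis y: (-36.000 − 0) / (3/2) = -24.000
axis θ: (-250.000 − 2) / (3) = -84.000

-40.000 -24.000 -84.000


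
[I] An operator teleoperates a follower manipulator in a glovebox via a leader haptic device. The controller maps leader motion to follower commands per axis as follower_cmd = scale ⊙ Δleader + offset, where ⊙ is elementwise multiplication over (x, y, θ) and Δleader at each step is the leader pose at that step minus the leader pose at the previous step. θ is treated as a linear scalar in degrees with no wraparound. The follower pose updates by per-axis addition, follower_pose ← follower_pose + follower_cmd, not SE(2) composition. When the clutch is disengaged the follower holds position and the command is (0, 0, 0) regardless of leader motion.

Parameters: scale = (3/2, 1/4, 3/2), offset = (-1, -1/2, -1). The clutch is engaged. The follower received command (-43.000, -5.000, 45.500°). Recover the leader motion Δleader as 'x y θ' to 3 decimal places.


-28.000 -18.000 31.000

axis x: (-43.000 − -1) / (3/2) = -28.000
axis y: (-5.000 − -1/2) / (1/4) = -18.000
axis θ: (45.500 − -1) / (3/2) = 31.000


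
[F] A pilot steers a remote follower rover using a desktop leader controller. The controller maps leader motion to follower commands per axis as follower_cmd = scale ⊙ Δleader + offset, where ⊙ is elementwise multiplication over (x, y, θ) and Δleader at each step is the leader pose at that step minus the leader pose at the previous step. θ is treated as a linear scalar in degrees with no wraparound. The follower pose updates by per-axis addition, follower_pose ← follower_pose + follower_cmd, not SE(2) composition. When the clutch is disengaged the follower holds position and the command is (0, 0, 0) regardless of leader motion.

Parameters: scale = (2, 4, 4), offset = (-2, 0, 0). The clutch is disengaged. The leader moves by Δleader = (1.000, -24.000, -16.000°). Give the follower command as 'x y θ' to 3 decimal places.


clutch disengaged → follower holds; cmd = (0, 0, 0)

0.000 0.000 0.000


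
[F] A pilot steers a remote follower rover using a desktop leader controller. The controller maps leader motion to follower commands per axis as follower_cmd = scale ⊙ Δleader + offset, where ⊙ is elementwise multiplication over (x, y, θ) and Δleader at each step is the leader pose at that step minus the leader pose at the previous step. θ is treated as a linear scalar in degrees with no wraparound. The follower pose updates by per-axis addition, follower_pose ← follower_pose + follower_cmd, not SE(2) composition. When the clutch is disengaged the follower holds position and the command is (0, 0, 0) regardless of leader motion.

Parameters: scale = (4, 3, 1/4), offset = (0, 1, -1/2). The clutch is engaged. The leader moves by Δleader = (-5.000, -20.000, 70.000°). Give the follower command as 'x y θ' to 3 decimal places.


axis x: 4·-5.000 + 0 = -20.000
axis y: 3·-20.000 + 1 = -59.000
axis θ: 1/4·70.000 + -1/2 = 17.000

-20.000 -59.000 17.000


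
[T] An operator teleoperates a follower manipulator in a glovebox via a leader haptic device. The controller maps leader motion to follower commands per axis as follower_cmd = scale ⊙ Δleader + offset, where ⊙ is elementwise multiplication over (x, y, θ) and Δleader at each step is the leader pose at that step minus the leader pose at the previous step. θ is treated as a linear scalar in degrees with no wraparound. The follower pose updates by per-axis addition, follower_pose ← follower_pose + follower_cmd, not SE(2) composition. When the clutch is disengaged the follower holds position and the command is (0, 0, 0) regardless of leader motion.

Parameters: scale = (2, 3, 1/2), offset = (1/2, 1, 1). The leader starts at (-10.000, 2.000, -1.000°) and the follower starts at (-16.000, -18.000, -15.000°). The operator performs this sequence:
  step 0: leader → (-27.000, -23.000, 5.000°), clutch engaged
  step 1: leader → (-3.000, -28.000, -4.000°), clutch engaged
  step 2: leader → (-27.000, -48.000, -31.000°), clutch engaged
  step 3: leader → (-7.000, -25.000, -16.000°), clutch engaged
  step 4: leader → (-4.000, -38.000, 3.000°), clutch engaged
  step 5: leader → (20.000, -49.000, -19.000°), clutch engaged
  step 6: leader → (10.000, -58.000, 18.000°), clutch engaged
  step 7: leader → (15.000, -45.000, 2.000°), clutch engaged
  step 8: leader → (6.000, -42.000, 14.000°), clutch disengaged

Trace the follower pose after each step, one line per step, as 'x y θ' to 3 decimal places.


step 0: Δleader=(-17.000, -25.000, 6.000°), engaged; cmd=(-33.500, -74.000, 4.000°) → follower=(-49.500, -92.000, -11.000°)
step 1: Δleader=(24.000, -5.000, -9.000°), engaged; cmd=(48.500, -14.000, -3.500°) → follower=(-1.000, -106.000, -14.500°)
step 2: Δleader=(-24.000, -20.000, -27.000°), engaged; cmd=(-47.500, -59.000, -12.500°) → follower=(-48.500, -165.000, -27.000°)
step 3: Δleader=(20.000, 23.000, 15.000°), engaged; cmd=(40.500, 70.000, 8.500°) → follower=(-8.000, -95.000, -18.500°)
step 4: Δleader=(3.000, -13.000, 19.000°), engaged; cmd=(6.500, -38.000, 10.500°) → follower=(-1.500, -133.000, -8.000°)
step 5: Δleader=(24.000, -11.000, -22.000°), engaged; cmd=(48.500, -32.000, -10.000°) → follower=(47.000, -165.000, -18.000°)
step 6: Δleader=(-10.000, -9.000, 37.000°), engaged; cmd=(-19.500, -26.000, 19.500°) → follower=(27.500, -191.000, 1.500°)
step 7: Δleader=(5.000, 13.000, -16.000°), engaged; cmd=(10.500, 40.000, -7.000°) → follower=(38.000, -151.000, -5.500°)
step 8: Δleader=(-9.000, 3.000, 12.000°), disengaged; cmd=(0,0,0) → follower holds at (38.000, -151.000, -5.500°)

-49.500 -92.000 -11.000
-1.000 -106.000 -14.500
-48.500 -165.000 -27.000
-8.000 -95.000 -18.500
-1.500 -133.000 -8.000
47.000 -165.000 -18.000
27.500 -191.000 1.500
38.000 -151.000 -5.500
38.000 -151.000 -5.500


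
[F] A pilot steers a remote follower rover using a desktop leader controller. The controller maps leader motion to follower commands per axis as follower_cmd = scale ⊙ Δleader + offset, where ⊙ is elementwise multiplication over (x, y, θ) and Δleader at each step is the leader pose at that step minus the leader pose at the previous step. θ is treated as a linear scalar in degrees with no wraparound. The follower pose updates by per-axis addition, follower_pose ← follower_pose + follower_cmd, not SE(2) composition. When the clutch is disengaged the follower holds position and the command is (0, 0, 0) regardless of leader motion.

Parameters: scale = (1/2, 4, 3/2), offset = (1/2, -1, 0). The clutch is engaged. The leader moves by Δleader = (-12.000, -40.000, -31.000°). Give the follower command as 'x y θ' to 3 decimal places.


axis x: 1/2·-12.000 + 1/2 = -5.500
axis y: 4·-40.000 + -1 = -161.000
axis θ: 3/2·-31.000 + 0 = -46.500

-5.500 -161.000 -46.500


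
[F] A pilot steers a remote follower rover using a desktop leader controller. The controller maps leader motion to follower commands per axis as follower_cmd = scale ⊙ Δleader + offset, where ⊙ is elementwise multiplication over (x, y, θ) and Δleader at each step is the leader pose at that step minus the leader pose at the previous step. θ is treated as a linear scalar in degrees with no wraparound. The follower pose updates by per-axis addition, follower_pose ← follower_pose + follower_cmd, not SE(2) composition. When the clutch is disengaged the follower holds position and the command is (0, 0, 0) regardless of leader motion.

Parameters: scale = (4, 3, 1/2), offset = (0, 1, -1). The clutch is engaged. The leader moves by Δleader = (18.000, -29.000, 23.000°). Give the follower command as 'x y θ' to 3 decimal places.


axis x: 4·18.000 + 0 = 72.000
axis y: 3·-29.000 + 1 = -86.000
axis θ: 1/2·23.000 + -1 = 10.500

72.000 -86.000 10.500


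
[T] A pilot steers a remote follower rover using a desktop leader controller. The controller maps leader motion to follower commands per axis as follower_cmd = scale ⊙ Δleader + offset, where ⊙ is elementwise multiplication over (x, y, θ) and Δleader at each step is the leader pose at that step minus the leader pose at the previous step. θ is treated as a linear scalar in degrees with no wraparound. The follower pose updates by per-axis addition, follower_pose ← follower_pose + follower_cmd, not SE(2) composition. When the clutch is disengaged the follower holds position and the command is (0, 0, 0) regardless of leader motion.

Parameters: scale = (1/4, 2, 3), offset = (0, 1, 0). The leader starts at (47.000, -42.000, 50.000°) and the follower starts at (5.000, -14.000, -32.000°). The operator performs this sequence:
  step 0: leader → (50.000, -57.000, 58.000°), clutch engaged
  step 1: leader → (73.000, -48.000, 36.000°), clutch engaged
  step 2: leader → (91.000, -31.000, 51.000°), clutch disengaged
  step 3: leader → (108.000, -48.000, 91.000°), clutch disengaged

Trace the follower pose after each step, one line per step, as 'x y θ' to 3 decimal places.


step 0: Δleader=(3.000, -15.000, 8.000°), engaged; cmd=(0.750, -29.000, 24.000°) → follower=(5.750, -43.000, -8.000°)
step 1: Δleader=(23.000, 9.000, -22.000°), engaged; cmd=(5.750, 19.000, -66.000°) → follower=(11.500, -24.000, -74.000°)
step 2: Δleader=(18.000, 17.000, 15.000°), disengaged; cmd=(0,0,0) → follower holds at (11.500, -24.000, -74.000°)
step 3: Δleader=(17.000, -17.000, 40.000°), disengaged; cmd=(0,0,0) → follower holds at (11.500, -24.000, -74.000°)

5.750 -43.000 -8.000
11.500 -24.000 -74.000
11.500 -24.000 -74.000
11.500 -24.000 -74.000


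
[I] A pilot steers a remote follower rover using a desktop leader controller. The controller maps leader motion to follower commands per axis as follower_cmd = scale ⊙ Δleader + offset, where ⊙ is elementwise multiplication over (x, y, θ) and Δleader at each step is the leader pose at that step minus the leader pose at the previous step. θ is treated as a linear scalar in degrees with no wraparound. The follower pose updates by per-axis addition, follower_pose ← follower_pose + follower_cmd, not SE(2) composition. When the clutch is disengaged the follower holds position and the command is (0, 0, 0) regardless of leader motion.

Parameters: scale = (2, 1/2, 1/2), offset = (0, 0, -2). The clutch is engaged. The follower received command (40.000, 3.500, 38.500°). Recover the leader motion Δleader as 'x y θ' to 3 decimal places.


20.000 7.000 81.000

axis x: (40.000 − 0) / (2) = 20.000
axis y: (3.500 − 0) / (1/2) = 7.000
axis θ: (38.500 − -2) / (1/2) = 81.000


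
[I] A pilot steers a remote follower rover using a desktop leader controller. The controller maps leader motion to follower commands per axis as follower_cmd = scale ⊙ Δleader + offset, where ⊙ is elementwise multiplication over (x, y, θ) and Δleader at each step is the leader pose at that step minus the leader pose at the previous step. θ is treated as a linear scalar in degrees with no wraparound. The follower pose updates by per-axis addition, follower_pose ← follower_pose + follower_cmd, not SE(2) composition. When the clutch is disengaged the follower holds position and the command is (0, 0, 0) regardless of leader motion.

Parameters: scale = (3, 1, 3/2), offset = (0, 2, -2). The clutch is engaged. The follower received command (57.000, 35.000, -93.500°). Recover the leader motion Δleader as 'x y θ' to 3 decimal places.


19.000 33.000 -61.000

axis x: (57.000 − 0) / (3) = 19.000
axis y: (35.000 − 2) / (1) = 33.000
axis θ: (-93.500 − -2) / (3/2) = -61.000


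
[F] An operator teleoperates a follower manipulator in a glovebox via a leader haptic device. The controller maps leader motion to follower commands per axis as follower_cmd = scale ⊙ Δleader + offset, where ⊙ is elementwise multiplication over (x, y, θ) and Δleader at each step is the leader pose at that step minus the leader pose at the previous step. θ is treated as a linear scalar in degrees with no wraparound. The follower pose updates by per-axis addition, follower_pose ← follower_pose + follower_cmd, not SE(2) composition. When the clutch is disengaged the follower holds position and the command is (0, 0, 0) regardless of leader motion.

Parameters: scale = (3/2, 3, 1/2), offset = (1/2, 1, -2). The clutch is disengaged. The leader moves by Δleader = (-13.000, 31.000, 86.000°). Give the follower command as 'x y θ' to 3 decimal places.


0.000 0.000 0.000

clutch disengaged → follower holds; cmd = (0, 0, 0)


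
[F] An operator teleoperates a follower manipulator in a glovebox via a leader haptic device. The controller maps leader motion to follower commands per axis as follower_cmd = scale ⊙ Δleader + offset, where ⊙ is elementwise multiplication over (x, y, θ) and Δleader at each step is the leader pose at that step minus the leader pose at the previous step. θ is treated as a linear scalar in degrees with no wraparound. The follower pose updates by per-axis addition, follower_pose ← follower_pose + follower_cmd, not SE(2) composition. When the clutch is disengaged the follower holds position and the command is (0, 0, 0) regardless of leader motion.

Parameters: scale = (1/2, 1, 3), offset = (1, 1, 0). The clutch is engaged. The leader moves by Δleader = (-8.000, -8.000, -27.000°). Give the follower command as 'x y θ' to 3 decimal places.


axis x: 1/2·-8.000 + 1 = -3.000
axis y: 1·-8.000 + 1 = -7.000
axis θ: 3·-27.000 + 0 = -81.000

-3.000 -7.000 -81.000


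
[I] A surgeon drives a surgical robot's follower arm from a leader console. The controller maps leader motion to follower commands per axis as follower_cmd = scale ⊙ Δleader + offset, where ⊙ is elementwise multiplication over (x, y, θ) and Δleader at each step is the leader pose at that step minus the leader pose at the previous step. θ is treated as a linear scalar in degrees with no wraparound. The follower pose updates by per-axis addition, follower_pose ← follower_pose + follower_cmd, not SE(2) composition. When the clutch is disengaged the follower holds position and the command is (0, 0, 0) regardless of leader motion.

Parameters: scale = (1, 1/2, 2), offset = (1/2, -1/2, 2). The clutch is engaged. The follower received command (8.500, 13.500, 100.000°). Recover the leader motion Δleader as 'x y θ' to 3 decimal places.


8.000 28.000 49.000

axis x: (8.500 − 1/2) / (1) = 8.000
axis y: (13.500 − -1/2) / (1/2) = 28.000
axis θ: (100.000 − 2) / (2) = 49.000


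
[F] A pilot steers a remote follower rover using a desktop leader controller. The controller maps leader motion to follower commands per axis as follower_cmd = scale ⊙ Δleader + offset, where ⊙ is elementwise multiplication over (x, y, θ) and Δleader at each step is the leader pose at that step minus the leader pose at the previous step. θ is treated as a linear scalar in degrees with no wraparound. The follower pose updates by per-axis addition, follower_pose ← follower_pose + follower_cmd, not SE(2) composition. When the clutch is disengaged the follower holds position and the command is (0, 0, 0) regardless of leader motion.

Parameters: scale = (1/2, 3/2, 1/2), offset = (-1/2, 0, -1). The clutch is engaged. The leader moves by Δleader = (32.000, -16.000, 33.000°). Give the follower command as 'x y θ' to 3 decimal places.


15.500 -24.000 15.500

axis x: 1/2·32.000 + -1/2 = 15.500
axis y: 3/2·-16.000 + 0 = -24.000
axis θ: 1/2·33.000 + -1 = 15.500


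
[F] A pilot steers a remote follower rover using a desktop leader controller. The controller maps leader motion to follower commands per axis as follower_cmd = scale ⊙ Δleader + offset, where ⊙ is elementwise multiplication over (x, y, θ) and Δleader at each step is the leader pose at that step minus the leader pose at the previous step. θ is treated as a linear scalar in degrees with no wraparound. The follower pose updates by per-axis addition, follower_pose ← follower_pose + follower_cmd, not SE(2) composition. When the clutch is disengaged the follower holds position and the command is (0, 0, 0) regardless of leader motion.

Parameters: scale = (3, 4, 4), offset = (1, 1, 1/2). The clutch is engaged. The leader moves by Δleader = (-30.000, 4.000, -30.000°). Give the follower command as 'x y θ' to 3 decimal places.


axis x: 3·-30.000 + 1 = -89.000
axis y: 4·4.000 + 1 = 17.000
axis θ: 4·-30.000 + 1/2 = -119.500

-89.000 17.000 -119.500
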